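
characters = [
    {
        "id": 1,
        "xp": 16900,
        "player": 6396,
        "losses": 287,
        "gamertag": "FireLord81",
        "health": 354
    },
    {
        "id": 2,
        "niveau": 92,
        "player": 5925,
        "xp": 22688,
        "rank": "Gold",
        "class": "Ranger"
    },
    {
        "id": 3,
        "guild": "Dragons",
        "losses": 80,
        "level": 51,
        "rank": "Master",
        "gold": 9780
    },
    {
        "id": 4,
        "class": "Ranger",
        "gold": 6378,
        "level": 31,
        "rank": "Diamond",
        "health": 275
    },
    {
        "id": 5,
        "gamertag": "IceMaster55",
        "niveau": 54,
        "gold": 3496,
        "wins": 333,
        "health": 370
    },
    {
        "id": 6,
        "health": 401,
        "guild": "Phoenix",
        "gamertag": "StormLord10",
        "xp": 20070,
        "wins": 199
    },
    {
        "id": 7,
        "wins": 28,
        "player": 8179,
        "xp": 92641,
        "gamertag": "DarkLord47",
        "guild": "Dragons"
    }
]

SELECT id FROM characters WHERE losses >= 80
[1, 3]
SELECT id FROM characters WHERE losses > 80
[1]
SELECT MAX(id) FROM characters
7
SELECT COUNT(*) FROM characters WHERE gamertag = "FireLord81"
1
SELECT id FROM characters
[1, 2, 3, 4, 5, 6, 7]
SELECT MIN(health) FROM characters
275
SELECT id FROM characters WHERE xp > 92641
[]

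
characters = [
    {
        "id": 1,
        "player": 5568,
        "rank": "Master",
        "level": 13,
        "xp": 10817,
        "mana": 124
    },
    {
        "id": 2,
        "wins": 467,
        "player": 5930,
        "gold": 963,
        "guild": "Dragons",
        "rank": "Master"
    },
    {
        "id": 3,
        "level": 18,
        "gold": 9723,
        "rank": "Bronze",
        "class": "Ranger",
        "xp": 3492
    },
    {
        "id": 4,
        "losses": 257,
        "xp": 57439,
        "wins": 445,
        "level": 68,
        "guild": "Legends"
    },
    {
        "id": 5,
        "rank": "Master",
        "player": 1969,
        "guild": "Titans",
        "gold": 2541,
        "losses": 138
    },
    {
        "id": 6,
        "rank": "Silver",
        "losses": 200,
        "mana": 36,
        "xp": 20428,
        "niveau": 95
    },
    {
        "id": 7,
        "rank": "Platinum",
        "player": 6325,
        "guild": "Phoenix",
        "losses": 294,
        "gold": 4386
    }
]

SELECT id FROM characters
[1, 2, 3, 4, 5, 6, 7]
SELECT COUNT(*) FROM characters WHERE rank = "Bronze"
1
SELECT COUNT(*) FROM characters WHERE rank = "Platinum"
1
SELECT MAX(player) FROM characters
6325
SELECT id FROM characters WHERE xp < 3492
[]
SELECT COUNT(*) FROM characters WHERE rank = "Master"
3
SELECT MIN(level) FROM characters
13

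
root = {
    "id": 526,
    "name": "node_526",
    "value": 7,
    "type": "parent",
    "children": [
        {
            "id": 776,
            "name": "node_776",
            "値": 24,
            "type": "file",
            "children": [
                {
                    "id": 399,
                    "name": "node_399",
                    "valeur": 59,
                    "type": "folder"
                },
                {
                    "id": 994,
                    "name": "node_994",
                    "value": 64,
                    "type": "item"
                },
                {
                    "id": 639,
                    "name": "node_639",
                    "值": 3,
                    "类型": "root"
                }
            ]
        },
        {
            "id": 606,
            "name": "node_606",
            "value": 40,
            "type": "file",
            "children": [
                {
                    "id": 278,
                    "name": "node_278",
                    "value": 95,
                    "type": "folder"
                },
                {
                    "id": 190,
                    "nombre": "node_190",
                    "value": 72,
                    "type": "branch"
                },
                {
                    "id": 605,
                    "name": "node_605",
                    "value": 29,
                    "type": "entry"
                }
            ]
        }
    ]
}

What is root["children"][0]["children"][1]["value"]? 64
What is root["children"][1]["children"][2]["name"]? "node_605"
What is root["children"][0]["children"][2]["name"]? "node_639"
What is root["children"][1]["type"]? "file"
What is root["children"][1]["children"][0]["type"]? "folder"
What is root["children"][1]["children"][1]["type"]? "branch"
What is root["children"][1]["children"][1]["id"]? 190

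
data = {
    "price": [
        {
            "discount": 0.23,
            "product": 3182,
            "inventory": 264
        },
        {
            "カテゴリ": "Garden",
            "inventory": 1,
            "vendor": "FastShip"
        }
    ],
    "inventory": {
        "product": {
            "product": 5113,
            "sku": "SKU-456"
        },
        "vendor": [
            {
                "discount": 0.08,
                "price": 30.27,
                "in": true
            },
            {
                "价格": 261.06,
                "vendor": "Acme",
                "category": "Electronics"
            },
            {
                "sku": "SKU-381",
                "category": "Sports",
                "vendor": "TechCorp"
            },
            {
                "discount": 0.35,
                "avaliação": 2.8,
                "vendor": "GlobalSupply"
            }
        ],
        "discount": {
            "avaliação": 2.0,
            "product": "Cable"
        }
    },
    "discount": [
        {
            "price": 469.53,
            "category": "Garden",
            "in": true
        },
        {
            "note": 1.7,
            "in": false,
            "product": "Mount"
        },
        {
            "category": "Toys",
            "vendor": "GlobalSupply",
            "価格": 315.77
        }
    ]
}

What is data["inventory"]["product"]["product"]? 5113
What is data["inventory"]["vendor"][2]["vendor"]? "TechCorp"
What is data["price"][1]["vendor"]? "FastShip"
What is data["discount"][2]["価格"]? 315.77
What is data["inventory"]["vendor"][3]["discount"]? 0.35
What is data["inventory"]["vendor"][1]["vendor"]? "Acme"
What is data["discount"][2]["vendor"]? "GlobalSupply"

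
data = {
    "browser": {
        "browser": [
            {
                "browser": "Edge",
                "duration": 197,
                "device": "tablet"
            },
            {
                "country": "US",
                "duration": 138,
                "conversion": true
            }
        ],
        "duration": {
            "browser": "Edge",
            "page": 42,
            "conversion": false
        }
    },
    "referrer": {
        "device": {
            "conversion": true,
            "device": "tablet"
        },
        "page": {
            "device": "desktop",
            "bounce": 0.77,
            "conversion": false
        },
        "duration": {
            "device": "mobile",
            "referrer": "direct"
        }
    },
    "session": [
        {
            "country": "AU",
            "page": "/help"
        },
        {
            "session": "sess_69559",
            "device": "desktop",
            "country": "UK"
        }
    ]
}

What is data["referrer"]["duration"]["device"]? "mobile"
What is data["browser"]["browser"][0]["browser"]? "Edge"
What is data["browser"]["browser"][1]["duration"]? 138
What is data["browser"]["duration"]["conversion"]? False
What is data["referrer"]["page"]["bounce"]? 0.77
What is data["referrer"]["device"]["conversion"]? True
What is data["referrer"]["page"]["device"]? "desktop"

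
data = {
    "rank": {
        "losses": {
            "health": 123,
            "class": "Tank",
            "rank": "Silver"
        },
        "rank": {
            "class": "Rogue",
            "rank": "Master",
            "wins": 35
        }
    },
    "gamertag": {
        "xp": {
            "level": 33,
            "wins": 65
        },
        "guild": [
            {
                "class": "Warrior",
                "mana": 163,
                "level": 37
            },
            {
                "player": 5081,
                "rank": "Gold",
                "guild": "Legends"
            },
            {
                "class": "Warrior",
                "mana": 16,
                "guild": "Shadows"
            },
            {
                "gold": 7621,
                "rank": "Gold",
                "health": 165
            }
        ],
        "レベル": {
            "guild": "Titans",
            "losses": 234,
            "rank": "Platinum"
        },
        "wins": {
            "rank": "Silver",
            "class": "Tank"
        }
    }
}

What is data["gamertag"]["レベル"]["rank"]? "Platinum"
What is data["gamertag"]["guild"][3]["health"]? 165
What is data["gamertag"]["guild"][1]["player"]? 5081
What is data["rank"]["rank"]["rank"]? "Master"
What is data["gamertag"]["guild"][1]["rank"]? "Gold"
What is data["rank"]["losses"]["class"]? "Tank"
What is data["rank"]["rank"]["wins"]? 35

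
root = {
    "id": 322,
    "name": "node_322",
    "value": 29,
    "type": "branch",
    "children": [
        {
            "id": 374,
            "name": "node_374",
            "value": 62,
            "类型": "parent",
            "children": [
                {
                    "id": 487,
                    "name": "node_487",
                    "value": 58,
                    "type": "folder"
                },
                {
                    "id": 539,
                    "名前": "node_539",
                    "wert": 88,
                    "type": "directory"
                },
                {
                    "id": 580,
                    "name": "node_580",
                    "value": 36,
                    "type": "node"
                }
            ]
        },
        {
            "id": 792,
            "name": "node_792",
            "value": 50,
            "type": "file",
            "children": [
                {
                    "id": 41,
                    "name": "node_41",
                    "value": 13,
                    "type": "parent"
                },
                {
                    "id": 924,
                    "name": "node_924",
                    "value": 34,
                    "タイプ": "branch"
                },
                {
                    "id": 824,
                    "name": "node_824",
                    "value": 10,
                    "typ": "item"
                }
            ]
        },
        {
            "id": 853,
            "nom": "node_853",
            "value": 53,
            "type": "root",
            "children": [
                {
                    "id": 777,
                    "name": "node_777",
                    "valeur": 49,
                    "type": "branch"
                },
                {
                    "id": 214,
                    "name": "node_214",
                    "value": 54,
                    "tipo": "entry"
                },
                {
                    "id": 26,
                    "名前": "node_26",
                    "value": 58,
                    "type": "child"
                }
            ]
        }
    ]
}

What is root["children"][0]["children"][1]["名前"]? "node_539"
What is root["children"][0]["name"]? "node_374"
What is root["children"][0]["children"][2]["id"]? 580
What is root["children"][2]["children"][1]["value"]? 54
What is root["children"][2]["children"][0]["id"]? 777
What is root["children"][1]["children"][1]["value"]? 34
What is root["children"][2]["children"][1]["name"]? "node_214"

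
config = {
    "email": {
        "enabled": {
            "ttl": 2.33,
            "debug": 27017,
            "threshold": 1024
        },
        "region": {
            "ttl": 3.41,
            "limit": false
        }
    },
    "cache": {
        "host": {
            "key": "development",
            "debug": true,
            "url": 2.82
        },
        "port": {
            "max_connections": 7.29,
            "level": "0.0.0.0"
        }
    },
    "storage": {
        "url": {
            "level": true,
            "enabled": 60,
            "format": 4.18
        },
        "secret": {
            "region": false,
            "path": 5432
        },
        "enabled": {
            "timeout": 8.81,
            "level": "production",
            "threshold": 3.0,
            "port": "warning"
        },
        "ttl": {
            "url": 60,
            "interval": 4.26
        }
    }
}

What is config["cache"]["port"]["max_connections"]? 7.29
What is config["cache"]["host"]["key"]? "development"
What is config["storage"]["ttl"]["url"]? 60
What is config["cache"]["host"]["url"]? 2.82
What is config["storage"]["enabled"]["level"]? "production"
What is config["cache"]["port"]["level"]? "0.0.0.0"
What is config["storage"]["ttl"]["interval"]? 4.26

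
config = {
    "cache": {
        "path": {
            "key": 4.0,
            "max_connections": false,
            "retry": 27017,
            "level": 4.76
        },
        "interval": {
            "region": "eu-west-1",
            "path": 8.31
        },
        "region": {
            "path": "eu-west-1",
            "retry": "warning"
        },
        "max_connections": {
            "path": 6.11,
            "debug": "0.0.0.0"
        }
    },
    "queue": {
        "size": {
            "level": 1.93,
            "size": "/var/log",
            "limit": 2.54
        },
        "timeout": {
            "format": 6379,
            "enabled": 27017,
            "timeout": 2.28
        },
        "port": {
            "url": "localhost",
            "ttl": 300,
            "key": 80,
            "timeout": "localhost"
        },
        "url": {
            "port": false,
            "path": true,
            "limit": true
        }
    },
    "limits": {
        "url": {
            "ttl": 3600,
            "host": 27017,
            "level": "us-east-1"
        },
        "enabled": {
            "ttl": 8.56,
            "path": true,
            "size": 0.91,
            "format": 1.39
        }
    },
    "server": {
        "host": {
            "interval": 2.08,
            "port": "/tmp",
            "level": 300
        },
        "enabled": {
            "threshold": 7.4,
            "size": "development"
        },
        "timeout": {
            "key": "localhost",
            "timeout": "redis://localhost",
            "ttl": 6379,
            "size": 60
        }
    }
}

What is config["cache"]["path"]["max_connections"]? False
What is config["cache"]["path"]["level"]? 4.76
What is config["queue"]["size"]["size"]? "/var/log"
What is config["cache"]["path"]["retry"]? 27017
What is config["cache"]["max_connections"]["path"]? 6.11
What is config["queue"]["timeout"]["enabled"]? 27017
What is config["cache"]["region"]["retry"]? "warning"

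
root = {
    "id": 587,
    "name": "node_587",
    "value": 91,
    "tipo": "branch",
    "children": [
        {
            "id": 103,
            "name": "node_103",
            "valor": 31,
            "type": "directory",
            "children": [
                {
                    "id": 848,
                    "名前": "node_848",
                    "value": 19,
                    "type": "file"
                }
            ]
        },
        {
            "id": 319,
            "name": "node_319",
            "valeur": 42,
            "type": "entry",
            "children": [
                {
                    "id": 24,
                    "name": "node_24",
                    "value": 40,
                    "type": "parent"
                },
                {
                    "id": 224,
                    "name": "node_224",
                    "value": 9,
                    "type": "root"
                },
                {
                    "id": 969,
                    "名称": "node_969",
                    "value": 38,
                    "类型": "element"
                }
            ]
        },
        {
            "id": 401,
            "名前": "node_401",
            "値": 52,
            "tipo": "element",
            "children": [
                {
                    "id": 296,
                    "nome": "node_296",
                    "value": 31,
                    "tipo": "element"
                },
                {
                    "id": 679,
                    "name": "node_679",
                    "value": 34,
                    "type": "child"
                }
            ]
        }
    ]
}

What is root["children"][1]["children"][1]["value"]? 9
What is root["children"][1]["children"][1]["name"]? "node_224"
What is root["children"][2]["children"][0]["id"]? 296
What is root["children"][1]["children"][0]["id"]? 24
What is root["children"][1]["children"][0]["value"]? 40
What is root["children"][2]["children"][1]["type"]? "child"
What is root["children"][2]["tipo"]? "element"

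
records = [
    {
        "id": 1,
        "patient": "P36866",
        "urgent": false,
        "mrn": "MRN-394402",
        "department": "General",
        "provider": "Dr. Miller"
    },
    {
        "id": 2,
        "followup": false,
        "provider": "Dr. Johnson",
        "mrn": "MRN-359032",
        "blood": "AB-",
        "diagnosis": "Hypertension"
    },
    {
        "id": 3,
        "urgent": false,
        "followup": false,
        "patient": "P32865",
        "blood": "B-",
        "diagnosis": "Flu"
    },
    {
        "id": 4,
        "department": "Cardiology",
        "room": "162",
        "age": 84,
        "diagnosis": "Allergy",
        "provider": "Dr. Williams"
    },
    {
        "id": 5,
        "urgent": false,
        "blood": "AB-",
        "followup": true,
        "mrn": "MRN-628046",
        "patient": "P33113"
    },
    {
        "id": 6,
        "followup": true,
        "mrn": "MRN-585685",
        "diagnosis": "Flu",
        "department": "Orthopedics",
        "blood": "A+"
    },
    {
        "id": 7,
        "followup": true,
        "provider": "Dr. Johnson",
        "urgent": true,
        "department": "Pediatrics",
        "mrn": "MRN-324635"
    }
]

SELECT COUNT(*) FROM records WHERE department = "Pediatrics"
1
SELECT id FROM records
[1, 2, 3, 4, 5, 6, 7]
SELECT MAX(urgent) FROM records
True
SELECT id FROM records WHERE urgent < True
[1, 3, 5]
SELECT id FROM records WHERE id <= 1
[1]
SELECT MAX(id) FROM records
7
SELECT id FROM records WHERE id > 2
[3, 4, 5, 6, 7]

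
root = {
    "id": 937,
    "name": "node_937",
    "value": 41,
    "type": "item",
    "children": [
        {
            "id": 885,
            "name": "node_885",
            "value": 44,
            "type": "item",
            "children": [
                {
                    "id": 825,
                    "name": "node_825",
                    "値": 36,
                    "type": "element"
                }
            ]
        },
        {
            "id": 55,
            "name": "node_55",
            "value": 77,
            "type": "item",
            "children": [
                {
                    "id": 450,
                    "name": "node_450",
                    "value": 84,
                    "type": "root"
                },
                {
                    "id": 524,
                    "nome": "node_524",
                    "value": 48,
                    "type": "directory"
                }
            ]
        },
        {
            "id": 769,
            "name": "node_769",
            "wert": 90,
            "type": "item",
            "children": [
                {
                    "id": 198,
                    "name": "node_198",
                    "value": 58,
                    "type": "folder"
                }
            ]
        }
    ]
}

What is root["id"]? 937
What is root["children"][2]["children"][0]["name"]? "node_198"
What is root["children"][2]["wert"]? 90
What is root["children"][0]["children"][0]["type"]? "element"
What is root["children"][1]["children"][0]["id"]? 450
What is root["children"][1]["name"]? "node_55"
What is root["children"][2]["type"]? "item"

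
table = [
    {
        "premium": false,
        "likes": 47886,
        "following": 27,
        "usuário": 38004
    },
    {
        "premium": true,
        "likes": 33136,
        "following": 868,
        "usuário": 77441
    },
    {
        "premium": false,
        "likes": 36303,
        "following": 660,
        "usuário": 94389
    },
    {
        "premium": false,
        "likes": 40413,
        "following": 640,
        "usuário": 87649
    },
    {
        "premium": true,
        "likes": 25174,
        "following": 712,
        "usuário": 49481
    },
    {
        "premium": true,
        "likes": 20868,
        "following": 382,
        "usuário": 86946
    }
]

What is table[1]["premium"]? True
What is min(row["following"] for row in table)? 27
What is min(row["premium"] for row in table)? False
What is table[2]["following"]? 660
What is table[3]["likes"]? 40413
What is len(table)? 6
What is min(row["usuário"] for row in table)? 38004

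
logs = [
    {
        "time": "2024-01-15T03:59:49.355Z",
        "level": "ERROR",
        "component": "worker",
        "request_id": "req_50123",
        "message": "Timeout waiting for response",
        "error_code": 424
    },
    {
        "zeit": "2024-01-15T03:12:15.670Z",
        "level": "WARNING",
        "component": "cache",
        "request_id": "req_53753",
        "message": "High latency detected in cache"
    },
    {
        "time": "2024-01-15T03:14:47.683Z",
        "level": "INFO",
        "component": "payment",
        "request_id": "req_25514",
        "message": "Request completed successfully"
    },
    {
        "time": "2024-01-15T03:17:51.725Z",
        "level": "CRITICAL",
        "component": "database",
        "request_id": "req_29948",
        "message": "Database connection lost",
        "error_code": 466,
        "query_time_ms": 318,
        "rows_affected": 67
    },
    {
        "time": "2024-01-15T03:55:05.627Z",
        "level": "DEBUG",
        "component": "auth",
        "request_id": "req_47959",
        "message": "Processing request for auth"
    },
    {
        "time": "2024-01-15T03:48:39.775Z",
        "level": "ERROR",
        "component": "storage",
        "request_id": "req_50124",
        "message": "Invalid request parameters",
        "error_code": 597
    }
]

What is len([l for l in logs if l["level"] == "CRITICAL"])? 1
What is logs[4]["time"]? "2024-01-15T03:55:05.627Z"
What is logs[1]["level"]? "WARNING"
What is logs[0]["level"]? "ERROR"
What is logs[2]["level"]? "INFO"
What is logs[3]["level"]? "CRITICAL"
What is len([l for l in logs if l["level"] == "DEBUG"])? 1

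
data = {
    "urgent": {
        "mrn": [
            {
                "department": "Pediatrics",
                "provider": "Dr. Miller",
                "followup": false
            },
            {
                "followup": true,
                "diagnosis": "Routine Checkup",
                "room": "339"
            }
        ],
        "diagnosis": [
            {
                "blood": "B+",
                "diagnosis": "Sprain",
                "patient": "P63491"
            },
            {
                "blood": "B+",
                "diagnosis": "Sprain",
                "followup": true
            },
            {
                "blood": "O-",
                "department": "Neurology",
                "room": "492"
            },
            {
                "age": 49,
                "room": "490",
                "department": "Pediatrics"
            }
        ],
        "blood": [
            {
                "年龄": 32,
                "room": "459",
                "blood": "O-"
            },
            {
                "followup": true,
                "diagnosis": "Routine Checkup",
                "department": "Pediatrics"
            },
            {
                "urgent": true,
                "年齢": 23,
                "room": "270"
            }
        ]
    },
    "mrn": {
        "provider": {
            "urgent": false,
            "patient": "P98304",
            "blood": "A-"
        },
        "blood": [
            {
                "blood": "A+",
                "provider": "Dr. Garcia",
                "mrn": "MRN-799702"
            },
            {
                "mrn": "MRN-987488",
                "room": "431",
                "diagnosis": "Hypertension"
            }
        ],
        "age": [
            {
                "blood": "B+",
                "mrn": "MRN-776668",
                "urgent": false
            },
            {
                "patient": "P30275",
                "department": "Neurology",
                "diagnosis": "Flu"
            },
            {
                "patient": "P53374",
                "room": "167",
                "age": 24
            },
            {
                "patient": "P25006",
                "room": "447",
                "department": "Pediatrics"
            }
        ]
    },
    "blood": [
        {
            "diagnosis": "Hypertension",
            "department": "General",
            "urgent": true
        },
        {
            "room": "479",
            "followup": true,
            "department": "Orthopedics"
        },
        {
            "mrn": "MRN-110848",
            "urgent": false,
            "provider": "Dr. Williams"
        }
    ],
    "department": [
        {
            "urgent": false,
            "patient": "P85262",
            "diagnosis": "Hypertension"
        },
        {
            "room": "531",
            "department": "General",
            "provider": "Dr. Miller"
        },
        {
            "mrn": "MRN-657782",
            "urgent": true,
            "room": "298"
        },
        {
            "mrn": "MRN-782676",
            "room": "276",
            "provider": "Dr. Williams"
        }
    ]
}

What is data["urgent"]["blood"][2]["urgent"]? True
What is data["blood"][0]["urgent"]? True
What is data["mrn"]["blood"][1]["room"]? "431"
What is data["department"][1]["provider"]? "Dr. Miller"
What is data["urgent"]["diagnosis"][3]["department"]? "Pediatrics"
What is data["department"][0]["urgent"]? False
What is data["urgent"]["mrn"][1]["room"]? "339"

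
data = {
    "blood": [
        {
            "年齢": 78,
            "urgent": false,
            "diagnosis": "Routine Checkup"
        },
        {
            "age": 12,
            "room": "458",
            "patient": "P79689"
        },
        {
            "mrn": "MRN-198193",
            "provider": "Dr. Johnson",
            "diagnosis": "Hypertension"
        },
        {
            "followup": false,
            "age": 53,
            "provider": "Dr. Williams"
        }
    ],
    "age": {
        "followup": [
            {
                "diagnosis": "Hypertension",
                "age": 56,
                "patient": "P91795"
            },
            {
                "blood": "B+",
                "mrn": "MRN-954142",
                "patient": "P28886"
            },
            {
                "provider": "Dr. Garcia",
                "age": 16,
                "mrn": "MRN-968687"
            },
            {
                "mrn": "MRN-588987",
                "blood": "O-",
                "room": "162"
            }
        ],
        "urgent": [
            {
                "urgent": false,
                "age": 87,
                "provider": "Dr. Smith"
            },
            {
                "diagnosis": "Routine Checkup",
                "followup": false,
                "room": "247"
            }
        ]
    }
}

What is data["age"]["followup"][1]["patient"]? "P28886"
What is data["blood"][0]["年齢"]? 78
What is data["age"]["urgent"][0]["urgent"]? False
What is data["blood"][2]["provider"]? "Dr. Johnson"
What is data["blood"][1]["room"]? "458"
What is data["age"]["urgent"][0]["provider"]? "Dr. Smith"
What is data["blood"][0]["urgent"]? False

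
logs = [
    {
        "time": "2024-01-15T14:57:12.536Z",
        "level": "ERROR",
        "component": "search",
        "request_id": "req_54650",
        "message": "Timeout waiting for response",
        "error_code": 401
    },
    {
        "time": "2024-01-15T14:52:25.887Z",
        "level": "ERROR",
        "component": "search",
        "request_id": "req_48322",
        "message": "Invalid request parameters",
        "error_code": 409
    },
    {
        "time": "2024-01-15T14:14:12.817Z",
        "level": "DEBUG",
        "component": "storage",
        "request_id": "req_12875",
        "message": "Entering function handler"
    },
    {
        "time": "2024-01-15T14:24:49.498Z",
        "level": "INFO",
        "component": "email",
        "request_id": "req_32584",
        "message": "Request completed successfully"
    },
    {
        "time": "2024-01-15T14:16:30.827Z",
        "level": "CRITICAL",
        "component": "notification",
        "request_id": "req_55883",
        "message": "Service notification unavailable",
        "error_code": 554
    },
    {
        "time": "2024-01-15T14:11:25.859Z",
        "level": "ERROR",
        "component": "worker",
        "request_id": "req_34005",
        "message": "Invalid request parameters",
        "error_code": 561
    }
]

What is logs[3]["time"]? "2024-01-15T14:24:49.498Z"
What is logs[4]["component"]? "notification"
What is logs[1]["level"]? "ERROR"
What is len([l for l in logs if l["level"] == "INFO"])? 1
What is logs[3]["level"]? "INFO"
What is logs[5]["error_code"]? 561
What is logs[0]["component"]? "search"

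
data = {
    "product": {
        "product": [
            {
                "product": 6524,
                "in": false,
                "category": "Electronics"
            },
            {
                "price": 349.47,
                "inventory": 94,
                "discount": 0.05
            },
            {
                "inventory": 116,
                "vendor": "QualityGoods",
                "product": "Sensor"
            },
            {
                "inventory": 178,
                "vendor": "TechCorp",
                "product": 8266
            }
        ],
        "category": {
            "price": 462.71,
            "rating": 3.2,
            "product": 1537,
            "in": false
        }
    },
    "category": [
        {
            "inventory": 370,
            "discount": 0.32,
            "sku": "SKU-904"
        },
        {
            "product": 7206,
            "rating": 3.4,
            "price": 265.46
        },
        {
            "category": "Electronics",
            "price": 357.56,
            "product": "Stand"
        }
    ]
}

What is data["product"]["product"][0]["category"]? "Electronics"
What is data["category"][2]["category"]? "Electronics"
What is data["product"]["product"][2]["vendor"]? "QualityGoods"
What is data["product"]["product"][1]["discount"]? 0.05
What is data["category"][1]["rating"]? 3.4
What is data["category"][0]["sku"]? "SKU-904"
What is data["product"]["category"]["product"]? 1537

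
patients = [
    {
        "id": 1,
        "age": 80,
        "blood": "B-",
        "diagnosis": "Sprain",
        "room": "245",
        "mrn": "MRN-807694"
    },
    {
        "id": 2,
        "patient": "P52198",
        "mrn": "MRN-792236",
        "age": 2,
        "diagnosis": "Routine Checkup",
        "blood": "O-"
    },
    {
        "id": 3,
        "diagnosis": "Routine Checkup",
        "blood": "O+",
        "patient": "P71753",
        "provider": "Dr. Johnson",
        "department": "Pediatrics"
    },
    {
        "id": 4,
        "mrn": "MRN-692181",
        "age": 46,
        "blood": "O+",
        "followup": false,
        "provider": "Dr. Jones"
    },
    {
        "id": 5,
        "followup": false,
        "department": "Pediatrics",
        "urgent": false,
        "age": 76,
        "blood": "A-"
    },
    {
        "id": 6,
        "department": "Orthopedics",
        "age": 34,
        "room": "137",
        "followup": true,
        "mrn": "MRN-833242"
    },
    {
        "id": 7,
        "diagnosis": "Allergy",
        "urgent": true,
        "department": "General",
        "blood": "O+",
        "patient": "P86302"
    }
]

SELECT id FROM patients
[1, 2, 3, 4, 5, 6, 7]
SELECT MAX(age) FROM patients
80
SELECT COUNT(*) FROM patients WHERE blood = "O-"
1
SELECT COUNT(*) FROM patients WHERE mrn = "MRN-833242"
1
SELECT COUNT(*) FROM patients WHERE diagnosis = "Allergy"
1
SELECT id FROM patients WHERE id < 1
[]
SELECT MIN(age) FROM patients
2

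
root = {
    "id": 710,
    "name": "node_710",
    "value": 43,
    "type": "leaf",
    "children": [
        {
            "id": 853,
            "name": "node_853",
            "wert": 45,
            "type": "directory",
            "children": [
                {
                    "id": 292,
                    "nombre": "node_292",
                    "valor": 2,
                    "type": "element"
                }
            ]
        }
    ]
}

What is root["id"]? 710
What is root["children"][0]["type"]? "directory"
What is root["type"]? "leaf"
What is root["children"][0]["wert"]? 45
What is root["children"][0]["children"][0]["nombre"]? "node_292"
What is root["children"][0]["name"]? "node_853"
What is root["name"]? "node_710"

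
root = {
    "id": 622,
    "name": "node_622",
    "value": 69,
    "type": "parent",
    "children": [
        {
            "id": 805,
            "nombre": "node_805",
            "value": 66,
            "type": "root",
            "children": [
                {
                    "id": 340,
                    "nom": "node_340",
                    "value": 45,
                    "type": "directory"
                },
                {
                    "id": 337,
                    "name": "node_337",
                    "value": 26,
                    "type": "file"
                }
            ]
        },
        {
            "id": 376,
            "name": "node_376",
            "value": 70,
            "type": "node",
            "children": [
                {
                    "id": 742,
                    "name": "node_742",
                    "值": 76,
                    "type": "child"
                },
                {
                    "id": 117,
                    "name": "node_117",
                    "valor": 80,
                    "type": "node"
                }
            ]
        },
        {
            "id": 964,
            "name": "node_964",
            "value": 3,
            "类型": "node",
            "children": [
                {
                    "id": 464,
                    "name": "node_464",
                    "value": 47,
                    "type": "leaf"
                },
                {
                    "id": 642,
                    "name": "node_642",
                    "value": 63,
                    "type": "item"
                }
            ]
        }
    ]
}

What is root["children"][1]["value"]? 70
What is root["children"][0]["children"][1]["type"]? "file"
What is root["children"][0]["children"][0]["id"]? 340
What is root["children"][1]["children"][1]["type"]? "node"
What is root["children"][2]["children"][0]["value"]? 47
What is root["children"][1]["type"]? "node"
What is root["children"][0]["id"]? 805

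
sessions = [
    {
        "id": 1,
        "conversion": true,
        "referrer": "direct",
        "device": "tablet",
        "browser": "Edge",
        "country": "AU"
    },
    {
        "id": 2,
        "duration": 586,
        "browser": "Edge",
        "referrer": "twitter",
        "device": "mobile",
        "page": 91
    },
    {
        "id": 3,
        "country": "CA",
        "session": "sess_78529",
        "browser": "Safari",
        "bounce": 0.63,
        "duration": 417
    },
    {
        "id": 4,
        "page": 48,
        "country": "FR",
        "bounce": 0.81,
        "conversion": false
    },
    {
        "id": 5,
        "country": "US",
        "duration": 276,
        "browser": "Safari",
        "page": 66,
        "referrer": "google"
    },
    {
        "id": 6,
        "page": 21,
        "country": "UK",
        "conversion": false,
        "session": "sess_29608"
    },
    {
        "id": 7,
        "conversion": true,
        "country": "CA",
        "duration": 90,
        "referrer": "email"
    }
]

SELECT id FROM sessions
[1, 2, 3, 4, 5, 6, 7]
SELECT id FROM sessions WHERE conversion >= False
[1, 4, 6, 7]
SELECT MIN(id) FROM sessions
1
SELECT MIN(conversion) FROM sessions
False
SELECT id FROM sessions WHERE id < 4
[1, 2, 3]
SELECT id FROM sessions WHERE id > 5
[6, 7]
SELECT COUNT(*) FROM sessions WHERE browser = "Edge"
2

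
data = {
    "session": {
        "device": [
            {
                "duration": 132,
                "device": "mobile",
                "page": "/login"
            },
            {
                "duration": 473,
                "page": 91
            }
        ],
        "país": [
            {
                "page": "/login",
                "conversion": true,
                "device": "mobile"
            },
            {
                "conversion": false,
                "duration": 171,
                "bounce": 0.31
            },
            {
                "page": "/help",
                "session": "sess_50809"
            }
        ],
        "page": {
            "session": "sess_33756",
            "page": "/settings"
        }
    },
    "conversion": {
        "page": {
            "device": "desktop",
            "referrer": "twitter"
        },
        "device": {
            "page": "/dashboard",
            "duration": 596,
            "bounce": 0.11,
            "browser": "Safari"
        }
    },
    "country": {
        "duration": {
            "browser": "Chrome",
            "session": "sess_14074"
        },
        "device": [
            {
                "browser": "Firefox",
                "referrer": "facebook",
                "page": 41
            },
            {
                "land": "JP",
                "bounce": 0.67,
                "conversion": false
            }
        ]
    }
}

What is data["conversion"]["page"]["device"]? "desktop"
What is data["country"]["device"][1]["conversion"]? False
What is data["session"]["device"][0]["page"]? "/login"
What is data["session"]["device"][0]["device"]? "mobile"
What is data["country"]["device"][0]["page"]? 41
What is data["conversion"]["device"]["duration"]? 596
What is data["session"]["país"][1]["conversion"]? False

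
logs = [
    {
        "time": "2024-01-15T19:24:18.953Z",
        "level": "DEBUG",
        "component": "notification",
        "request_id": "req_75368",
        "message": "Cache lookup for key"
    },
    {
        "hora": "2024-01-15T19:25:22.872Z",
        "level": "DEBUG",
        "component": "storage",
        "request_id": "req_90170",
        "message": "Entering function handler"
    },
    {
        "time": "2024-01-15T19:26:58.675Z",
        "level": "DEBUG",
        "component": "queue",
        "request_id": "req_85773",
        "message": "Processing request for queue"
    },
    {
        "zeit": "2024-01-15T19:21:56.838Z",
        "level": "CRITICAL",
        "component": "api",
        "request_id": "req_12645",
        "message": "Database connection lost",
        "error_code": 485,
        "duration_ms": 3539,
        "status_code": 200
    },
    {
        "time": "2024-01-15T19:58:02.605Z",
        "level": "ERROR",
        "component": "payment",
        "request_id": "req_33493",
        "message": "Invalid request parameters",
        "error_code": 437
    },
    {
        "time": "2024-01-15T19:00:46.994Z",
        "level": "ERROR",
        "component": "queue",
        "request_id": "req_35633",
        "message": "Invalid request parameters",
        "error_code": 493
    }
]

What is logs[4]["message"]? "Invalid request parameters"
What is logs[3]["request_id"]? "req_12645"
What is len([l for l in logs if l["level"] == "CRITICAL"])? 1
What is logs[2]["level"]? "DEBUG"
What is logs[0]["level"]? "DEBUG"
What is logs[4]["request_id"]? "req_33493"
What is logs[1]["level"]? "DEBUG"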